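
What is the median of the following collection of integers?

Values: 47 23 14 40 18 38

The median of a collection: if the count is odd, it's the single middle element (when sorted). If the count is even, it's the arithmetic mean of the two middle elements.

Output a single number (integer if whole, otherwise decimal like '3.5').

Step 1: insert 47 -> lo=[47] (size 1, max 47) hi=[] (size 0) -> median=47
Step 2: insert 23 -> lo=[23] (size 1, max 23) hi=[47] (size 1, min 47) -> median=35
Step 3: insert 14 -> lo=[14, 23] (size 2, max 23) hi=[47] (size 1, min 47) -> median=23
Step 4: insert 40 -> lo=[14, 23] (size 2, max 23) hi=[40, 47] (size 2, min 40) -> median=31.5
Step 5: insert 18 -> lo=[14, 18, 23] (size 3, max 23) hi=[40, 47] (size 2, min 40) -> median=23
Step 6: insert 38 -> lo=[14, 18, 23] (size 3, max 23) hi=[38, 40, 47] (size 3, min 38) -> median=30.5

Answer: 30.5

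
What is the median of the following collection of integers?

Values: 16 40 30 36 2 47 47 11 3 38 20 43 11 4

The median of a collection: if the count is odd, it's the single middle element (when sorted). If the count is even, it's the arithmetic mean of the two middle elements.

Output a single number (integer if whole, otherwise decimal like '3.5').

Answer: 25

Derivation:
Step 1: insert 16 -> lo=[16] (size 1, max 16) hi=[] (size 0) -> median=16
Step 2: insert 40 -> lo=[16] (size 1, max 16) hi=[40] (size 1, min 40) -> median=28
Step 3: insert 30 -> lo=[16, 30] (size 2, max 30) hi=[40] (size 1, min 40) -> median=30
Step 4: insert 36 -> lo=[16, 30] (size 2, max 30) hi=[36, 40] (size 2, min 36) -> median=33
Step 5: insert 2 -> lo=[2, 16, 30] (size 3, max 30) hi=[36, 40] (size 2, min 36) -> median=30
Step 6: insert 47 -> lo=[2, 16, 30] (size 3, max 30) hi=[36, 40, 47] (size 3, min 36) -> median=33
Step 7: insert 47 -> lo=[2, 16, 30, 36] (size 4, max 36) hi=[40, 47, 47] (size 3, min 40) -> median=36
Step 8: insert 11 -> lo=[2, 11, 16, 30] (size 4, max 30) hi=[36, 40, 47, 47] (size 4, min 36) -> median=33
Step 9: insert 3 -> lo=[2, 3, 11, 16, 30] (size 5, max 30) hi=[36, 40, 47, 47] (size 4, min 36) -> median=30
Step 10: insert 38 -> lo=[2, 3, 11, 16, 30] (size 5, max 30) hi=[36, 38, 40, 47, 47] (size 5, min 36) -> median=33
Step 11: insert 20 -> lo=[2, 3, 11, 16, 20, 30] (size 6, max 30) hi=[36, 38, 40, 47, 47] (size 5, min 36) -> median=30
Step 12: insert 43 -> lo=[2, 3, 11, 16, 20, 30] (size 6, max 30) hi=[36, 38, 40, 43, 47, 47] (size 6, min 36) -> median=33
Step 13: insert 11 -> lo=[2, 3, 11, 11, 16, 20, 30] (size 7, max 30) hi=[36, 38, 40, 43, 47, 47] (size 6, min 36) -> median=30
Step 14: insert 4 -> lo=[2, 3, 4, 11, 11, 16, 20] (size 7, max 20) hi=[30, 36, 38, 40, 43, 47, 47] (size 7, min 30) -> median=25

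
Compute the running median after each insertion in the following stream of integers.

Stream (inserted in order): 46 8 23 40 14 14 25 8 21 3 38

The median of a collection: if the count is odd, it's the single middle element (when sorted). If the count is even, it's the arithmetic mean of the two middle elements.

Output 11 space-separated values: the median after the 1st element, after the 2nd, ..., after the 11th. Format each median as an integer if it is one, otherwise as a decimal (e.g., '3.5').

Answer: 46 27 23 31.5 23 18.5 23 18.5 21 17.5 21

Derivation:
Step 1: insert 46 -> lo=[46] (size 1, max 46) hi=[] (size 0) -> median=46
Step 2: insert 8 -> lo=[8] (size 1, max 8) hi=[46] (size 1, min 46) -> median=27
Step 3: insert 23 -> lo=[8, 23] (size 2, max 23) hi=[46] (size 1, min 46) -> median=23
Step 4: insert 40 -> lo=[8, 23] (size 2, max 23) hi=[40, 46] (size 2, min 40) -> median=31.5
Step 5: insert 14 -> lo=[8, 14, 23] (size 3, max 23) hi=[40, 46] (size 2, min 40) -> median=23
Step 6: insert 14 -> lo=[8, 14, 14] (size 3, max 14) hi=[23, 40, 46] (size 3, min 23) -> median=18.5
Step 7: insert 25 -> lo=[8, 14, 14, 23] (size 4, max 23) hi=[25, 40, 46] (size 3, min 25) -> median=23
Step 8: insert 8 -> lo=[8, 8, 14, 14] (size 4, max 14) hi=[23, 25, 40, 46] (size 4, min 23) -> median=18.5
Step 9: insert 21 -> lo=[8, 8, 14, 14, 21] (size 5, max 21) hi=[23, 25, 40, 46] (size 4, min 23) -> median=21
Step 10: insert 3 -> lo=[3, 8, 8, 14, 14] (size 5, max 14) hi=[21, 23, 25, 40, 46] (size 5, min 21) -> median=17.5
Step 11: insert 38 -> lo=[3, 8, 8, 14, 14, 21] (size 6, max 21) hi=[23, 25, 38, 40, 46] (size 5, min 23) -> median=21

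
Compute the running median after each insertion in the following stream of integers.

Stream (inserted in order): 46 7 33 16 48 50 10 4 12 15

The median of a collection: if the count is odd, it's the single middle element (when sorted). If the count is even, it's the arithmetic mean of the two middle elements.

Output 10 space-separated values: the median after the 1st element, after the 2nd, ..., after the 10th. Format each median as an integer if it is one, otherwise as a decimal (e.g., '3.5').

Step 1: insert 46 -> lo=[46] (size 1, max 46) hi=[] (size 0) -> median=46
Step 2: insert 7 -> lo=[7] (size 1, max 7) hi=[46] (size 1, min 46) -> median=26.5
Step 3: insert 33 -> lo=[7, 33] (size 2, max 33) hi=[46] (size 1, min 46) -> median=33
Step 4: insert 16 -> lo=[7, 16] (size 2, max 16) hi=[33, 46] (size 2, min 33) -> median=24.5
Step 5: insert 48 -> lo=[7, 16, 33] (size 3, max 33) hi=[46, 48] (size 2, min 46) -> median=33
Step 6: insert 50 -> lo=[7, 16, 33] (size 3, max 33) hi=[46, 48, 50] (size 3, min 46) -> median=39.5
Step 7: insert 10 -> lo=[7, 10, 16, 33] (size 4, max 33) hi=[46, 48, 50] (size 3, min 46) -> median=33
Step 8: insert 4 -> lo=[4, 7, 10, 16] (size 4, max 16) hi=[33, 46, 48, 50] (size 4, min 33) -> median=24.5
Step 9: insert 12 -> lo=[4, 7, 10, 12, 16] (size 5, max 16) hi=[33, 46, 48, 50] (size 4, min 33) -> median=16
Step 10: insert 15 -> lo=[4, 7, 10, 12, 15] (size 5, max 15) hi=[16, 33, 46, 48, 50] (size 5, min 16) -> median=15.5

Answer: 46 26.5 33 24.5 33 39.5 33 24.5 16 15.5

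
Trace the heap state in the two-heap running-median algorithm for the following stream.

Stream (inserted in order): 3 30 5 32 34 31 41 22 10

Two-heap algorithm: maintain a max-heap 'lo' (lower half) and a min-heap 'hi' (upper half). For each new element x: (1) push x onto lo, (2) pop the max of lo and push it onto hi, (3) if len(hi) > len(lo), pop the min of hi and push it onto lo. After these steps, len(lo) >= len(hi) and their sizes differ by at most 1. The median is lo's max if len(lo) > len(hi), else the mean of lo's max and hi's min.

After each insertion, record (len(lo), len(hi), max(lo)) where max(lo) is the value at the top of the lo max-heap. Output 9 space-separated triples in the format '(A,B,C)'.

Step 1: insert 3 -> lo=[3] hi=[] -> (len(lo)=1, len(hi)=0, max(lo)=3)
Step 2: insert 30 -> lo=[3] hi=[30] -> (len(lo)=1, len(hi)=1, max(lo)=3)
Step 3: insert 5 -> lo=[3, 5] hi=[30] -> (len(lo)=2, len(hi)=1, max(lo)=5)
Step 4: insert 32 -> lo=[3, 5] hi=[30, 32] -> (len(lo)=2, len(hi)=2, max(lo)=5)
Step 5: insert 34 -> lo=[3, 5, 30] hi=[32, 34] -> (len(lo)=3, len(hi)=2, max(lo)=30)
Step 6: insert 31 -> lo=[3, 5, 30] hi=[31, 32, 34] -> (len(lo)=3, len(hi)=3, max(lo)=30)
Step 7: insert 41 -> lo=[3, 5, 30, 31] hi=[32, 34, 41] -> (len(lo)=4, len(hi)=3, max(lo)=31)
Step 8: insert 22 -> lo=[3, 5, 22, 30] hi=[31, 32, 34, 41] -> (len(lo)=4, len(hi)=4, max(lo)=30)
Step 9: insert 10 -> lo=[3, 5, 10, 22, 30] hi=[31, 32, 34, 41] -> (len(lo)=5, len(hi)=4, max(lo)=30)

Answer: (1,0,3) (1,1,3) (2,1,5) (2,2,5) (3,2,30) (3,3,30) (4,3,31) (4,4,30) (5,4,30)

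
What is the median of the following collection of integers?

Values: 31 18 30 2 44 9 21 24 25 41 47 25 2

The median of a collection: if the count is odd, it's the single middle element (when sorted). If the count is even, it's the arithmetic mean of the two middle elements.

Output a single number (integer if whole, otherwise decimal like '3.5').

Step 1: insert 31 -> lo=[31] (size 1, max 31) hi=[] (size 0) -> median=31
Step 2: insert 18 -> lo=[18] (size 1, max 18) hi=[31] (size 1, min 31) -> median=24.5
Step 3: insert 30 -> lo=[18, 30] (size 2, max 30) hi=[31] (size 1, min 31) -> median=30
Step 4: insert 2 -> lo=[2, 18] (size 2, max 18) hi=[30, 31] (size 2, min 30) -> median=24
Step 5: insert 44 -> lo=[2, 18, 30] (size 3, max 30) hi=[31, 44] (size 2, min 31) -> median=30
Step 6: insert 9 -> lo=[2, 9, 18] (size 3, max 18) hi=[30, 31, 44] (size 3, min 30) -> median=24
Step 7: insert 21 -> lo=[2, 9, 18, 21] (size 4, max 21) hi=[30, 31, 44] (size 3, min 30) -> median=21
Step 8: insert 24 -> lo=[2, 9, 18, 21] (size 4, max 21) hi=[24, 30, 31, 44] (size 4, min 24) -> median=22.5
Step 9: insert 25 -> lo=[2, 9, 18, 21, 24] (size 5, max 24) hi=[25, 30, 31, 44] (size 4, min 25) -> median=24
Step 10: insert 41 -> lo=[2, 9, 18, 21, 24] (size 5, max 24) hi=[25, 30, 31, 41, 44] (size 5, min 25) -> median=24.5
Step 11: insert 47 -> lo=[2, 9, 18, 21, 24, 25] (size 6, max 25) hi=[30, 31, 41, 44, 47] (size 5, min 30) -> median=25
Step 12: insert 25 -> lo=[2, 9, 18, 21, 24, 25] (size 6, max 25) hi=[25, 30, 31, 41, 44, 47] (size 6, min 25) -> median=25
Step 13: insert 2 -> lo=[2, 2, 9, 18, 21, 24, 25] (size 7, max 25) hi=[25, 30, 31, 41, 44, 47] (size 6, min 25) -> median=25

Answer: 25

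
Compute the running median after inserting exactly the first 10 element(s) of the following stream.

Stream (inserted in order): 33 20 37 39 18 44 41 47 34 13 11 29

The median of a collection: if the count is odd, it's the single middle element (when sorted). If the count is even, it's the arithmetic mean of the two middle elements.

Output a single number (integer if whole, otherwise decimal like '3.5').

Answer: 35.5

Derivation:
Step 1: insert 33 -> lo=[33] (size 1, max 33) hi=[] (size 0) -> median=33
Step 2: insert 20 -> lo=[20] (size 1, max 20) hi=[33] (size 1, min 33) -> median=26.5
Step 3: insert 37 -> lo=[20, 33] (size 2, max 33) hi=[37] (size 1, min 37) -> median=33
Step 4: insert 39 -> lo=[20, 33] (size 2, max 33) hi=[37, 39] (size 2, min 37) -> median=35
Step 5: insert 18 -> lo=[18, 20, 33] (size 3, max 33) hi=[37, 39] (size 2, min 37) -> median=33
Step 6: insert 44 -> lo=[18, 20, 33] (size 3, max 33) hi=[37, 39, 44] (size 3, min 37) -> median=35
Step 7: insert 41 -> lo=[18, 20, 33, 37] (size 4, max 37) hi=[39, 41, 44] (size 3, min 39) -> median=37
Step 8: insert 47 -> lo=[18, 20, 33, 37] (size 4, max 37) hi=[39, 41, 44, 47] (size 4, min 39) -> median=38
Step 9: insert 34 -> lo=[18, 20, 33, 34, 37] (size 5, max 37) hi=[39, 41, 44, 47] (size 4, min 39) -> median=37
Step 10: insert 13 -> lo=[13, 18, 20, 33, 34] (size 5, max 34) hi=[37, 39, 41, 44, 47] (size 5, min 37) -> median=35.5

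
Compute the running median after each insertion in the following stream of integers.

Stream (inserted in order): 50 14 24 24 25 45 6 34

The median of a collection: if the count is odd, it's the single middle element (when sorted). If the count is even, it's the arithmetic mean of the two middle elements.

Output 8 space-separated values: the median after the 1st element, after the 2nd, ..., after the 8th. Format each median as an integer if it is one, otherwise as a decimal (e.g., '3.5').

Answer: 50 32 24 24 24 24.5 24 24.5

Derivation:
Step 1: insert 50 -> lo=[50] (size 1, max 50) hi=[] (size 0) -> median=50
Step 2: insert 14 -> lo=[14] (size 1, max 14) hi=[50] (size 1, min 50) -> median=32
Step 3: insert 24 -> lo=[14, 24] (size 2, max 24) hi=[50] (size 1, min 50) -> median=24
Step 4: insert 24 -> lo=[14, 24] (size 2, max 24) hi=[24, 50] (size 2, min 24) -> median=24
Step 5: insert 25 -> lo=[14, 24, 24] (size 3, max 24) hi=[25, 50] (size 2, min 25) -> median=24
Step 6: insert 45 -> lo=[14, 24, 24] (size 3, max 24) hi=[25, 45, 50] (size 3, min 25) -> median=24.5
Step 7: insert 6 -> lo=[6, 14, 24, 24] (size 4, max 24) hi=[25, 45, 50] (size 3, min 25) -> median=24
Step 8: insert 34 -> lo=[6, 14, 24, 24] (size 4, max 24) hi=[25, 34, 45, 50] (size 4, min 25) -> median=24.5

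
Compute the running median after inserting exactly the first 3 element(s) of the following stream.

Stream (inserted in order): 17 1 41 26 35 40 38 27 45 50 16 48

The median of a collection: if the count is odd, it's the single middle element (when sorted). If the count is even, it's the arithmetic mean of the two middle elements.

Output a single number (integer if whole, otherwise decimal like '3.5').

Step 1: insert 17 -> lo=[17] (size 1, max 17) hi=[] (size 0) -> median=17
Step 2: insert 1 -> lo=[1] (size 1, max 1) hi=[17] (size 1, min 17) -> median=9
Step 3: insert 41 -> lo=[1, 17] (size 2, max 17) hi=[41] (size 1, min 41) -> median=17

Answer: 17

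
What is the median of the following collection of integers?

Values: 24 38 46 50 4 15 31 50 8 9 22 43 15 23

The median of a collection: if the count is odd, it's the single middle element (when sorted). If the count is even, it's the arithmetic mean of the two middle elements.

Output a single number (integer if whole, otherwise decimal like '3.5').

Step 1: insert 24 -> lo=[24] (size 1, max 24) hi=[] (size 0) -> median=24
Step 2: insert 38 -> lo=[24] (size 1, max 24) hi=[38] (size 1, min 38) -> median=31
Step 3: insert 46 -> lo=[24, 38] (size 2, max 38) hi=[46] (size 1, min 46) -> median=38
Step 4: insert 50 -> lo=[24, 38] (size 2, max 38) hi=[46, 50] (size 2, min 46) -> median=42
Step 5: insert 4 -> lo=[4, 24, 38] (size 3, max 38) hi=[46, 50] (size 2, min 46) -> median=38
Step 6: insert 15 -> lo=[4, 15, 24] (size 3, max 24) hi=[38, 46, 50] (size 3, min 38) -> median=31
Step 7: insert 31 -> lo=[4, 15, 24, 31] (size 4, max 31) hi=[38, 46, 50] (size 3, min 38) -> median=31
Step 8: insert 50 -> lo=[4, 15, 24, 31] (size 4, max 31) hi=[38, 46, 50, 50] (size 4, min 38) -> median=34.5
Step 9: insert 8 -> lo=[4, 8, 15, 24, 31] (size 5, max 31) hi=[38, 46, 50, 50] (size 4, min 38) -> median=31
Step 10: insert 9 -> lo=[4, 8, 9, 15, 24] (size 5, max 24) hi=[31, 38, 46, 50, 50] (size 5, min 31) -> median=27.5
Step 11: insert 22 -> lo=[4, 8, 9, 15, 22, 24] (size 6, max 24) hi=[31, 38, 46, 50, 50] (size 5, min 31) -> median=24
Step 12: insert 43 -> lo=[4, 8, 9, 15, 22, 24] (size 6, max 24) hi=[31, 38, 43, 46, 50, 50] (size 6, min 31) -> median=27.5
Step 13: insert 15 -> lo=[4, 8, 9, 15, 15, 22, 24] (size 7, max 24) hi=[31, 38, 43, 46, 50, 50] (size 6, min 31) -> median=24
Step 14: insert 23 -> lo=[4, 8, 9, 15, 15, 22, 23] (size 7, max 23) hi=[24, 31, 38, 43, 46, 50, 50] (size 7, min 24) -> median=23.5

Answer: 23.5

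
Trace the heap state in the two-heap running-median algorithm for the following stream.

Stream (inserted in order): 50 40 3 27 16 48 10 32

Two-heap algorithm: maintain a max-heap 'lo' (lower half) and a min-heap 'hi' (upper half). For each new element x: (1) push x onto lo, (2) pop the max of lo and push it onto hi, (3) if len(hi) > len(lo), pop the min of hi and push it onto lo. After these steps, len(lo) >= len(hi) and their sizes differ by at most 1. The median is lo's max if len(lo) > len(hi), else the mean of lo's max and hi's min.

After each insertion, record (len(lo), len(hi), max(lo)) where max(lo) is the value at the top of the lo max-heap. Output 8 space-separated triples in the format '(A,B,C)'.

Answer: (1,0,50) (1,1,40) (2,1,40) (2,2,27) (3,2,27) (3,3,27) (4,3,27) (4,4,27)

Derivation:
Step 1: insert 50 -> lo=[50] hi=[] -> (len(lo)=1, len(hi)=0, max(lo)=50)
Step 2: insert 40 -> lo=[40] hi=[50] -> (len(lo)=1, len(hi)=1, max(lo)=40)
Step 3: insert 3 -> lo=[3, 40] hi=[50] -> (len(lo)=2, len(hi)=1, max(lo)=40)
Step 4: insert 27 -> lo=[3, 27] hi=[40, 50] -> (len(lo)=2, len(hi)=2, max(lo)=27)
Step 5: insert 16 -> lo=[3, 16, 27] hi=[40, 50] -> (len(lo)=3, len(hi)=2, max(lo)=27)
Step 6: insert 48 -> lo=[3, 16, 27] hi=[40, 48, 50] -> (len(lo)=3, len(hi)=3, max(lo)=27)
Step 7: insert 10 -> lo=[3, 10, 16, 27] hi=[40, 48, 50] -> (len(lo)=4, len(hi)=3, max(lo)=27)
Step 8: insert 32 -> lo=[3, 10, 16, 27] hi=[32, 40, 48, 50] -> (len(lo)=4, len(hi)=4, max(lo)=27)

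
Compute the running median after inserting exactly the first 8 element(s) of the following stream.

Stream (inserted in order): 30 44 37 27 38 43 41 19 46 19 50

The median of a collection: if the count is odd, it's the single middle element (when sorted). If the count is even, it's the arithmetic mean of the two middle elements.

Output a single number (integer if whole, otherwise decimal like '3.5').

Step 1: insert 30 -> lo=[30] (size 1, max 30) hi=[] (size 0) -> median=30
Step 2: insert 44 -> lo=[30] (size 1, max 30) hi=[44] (size 1, min 44) -> median=37
Step 3: insert 37 -> lo=[30, 37] (size 2, max 37) hi=[44] (size 1, min 44) -> median=37
Step 4: insert 27 -> lo=[27, 30] (size 2, max 30) hi=[37, 44] (size 2, min 37) -> median=33.5
Step 5: insert 38 -> lo=[27, 30, 37] (size 3, max 37) hi=[38, 44] (size 2, min 38) -> median=37
Step 6: insert 43 -> lo=[27, 30, 37] (size 3, max 37) hi=[38, 43, 44] (size 3, min 38) -> median=37.5
Step 7: insert 41 -> lo=[27, 30, 37, 38] (size 4, max 38) hi=[41, 43, 44] (size 3, min 41) -> median=38
Step 8: insert 19 -> lo=[19, 27, 30, 37] (size 4, max 37) hi=[38, 41, 43, 44] (size 4, min 38) -> median=37.5

Answer: 37.5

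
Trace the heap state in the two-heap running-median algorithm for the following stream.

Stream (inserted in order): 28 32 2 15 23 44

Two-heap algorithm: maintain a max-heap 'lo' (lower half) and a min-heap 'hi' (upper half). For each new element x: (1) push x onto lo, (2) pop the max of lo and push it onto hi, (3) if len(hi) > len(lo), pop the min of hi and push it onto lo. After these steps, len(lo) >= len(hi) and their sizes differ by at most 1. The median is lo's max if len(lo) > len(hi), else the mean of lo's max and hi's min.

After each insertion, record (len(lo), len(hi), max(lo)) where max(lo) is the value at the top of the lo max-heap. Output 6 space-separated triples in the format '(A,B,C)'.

Step 1: insert 28 -> lo=[28] hi=[] -> (len(lo)=1, len(hi)=0, max(lo)=28)
Step 2: insert 32 -> lo=[28] hi=[32] -> (len(lo)=1, len(hi)=1, max(lo)=28)
Step 3: insert 2 -> lo=[2, 28] hi=[32] -> (len(lo)=2, len(hi)=1, max(lo)=28)
Step 4: insert 15 -> lo=[2, 15] hi=[28, 32] -> (len(lo)=2, len(hi)=2, max(lo)=15)
Step 5: insert 23 -> lo=[2, 15, 23] hi=[28, 32] -> (len(lo)=3, len(hi)=2, max(lo)=23)
Step 6: insert 44 -> lo=[2, 15, 23] hi=[28, 32, 44] -> (len(lo)=3, len(hi)=3, max(lo)=23)

Answer: (1,0,28) (1,1,28) (2,1,28) (2,2,15) (3,2,23) (3,3,23)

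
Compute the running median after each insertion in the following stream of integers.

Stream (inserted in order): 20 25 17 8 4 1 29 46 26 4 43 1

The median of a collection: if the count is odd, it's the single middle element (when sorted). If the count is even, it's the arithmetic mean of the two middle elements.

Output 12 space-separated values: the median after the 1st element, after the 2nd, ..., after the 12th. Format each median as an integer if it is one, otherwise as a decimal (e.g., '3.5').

Step 1: insert 20 -> lo=[20] (size 1, max 20) hi=[] (size 0) -> median=20
Step 2: insert 25 -> lo=[20] (size 1, max 20) hi=[25] (size 1, min 25) -> median=22.5
Step 3: insert 17 -> lo=[17, 20] (size 2, max 20) hi=[25] (size 1, min 25) -> median=20
Step 4: insert 8 -> lo=[8, 17] (size 2, max 17) hi=[20, 25] (size 2, min 20) -> median=18.5
Step 5: insert 4 -> lo=[4, 8, 17] (size 3, max 17) hi=[20, 25] (size 2, min 20) -> median=17
Step 6: insert 1 -> lo=[1, 4, 8] (size 3, max 8) hi=[17, 20, 25] (size 3, min 17) -> median=12.5
Step 7: insert 29 -> lo=[1, 4, 8, 17] (size 4, max 17) hi=[20, 25, 29] (size 3, min 20) -> median=17
Step 8: insert 46 -> lo=[1, 4, 8, 17] (size 4, max 17) hi=[20, 25, 29, 46] (size 4, min 20) -> median=18.5
Step 9: insert 26 -> lo=[1, 4, 8, 17, 20] (size 5, max 20) hi=[25, 26, 29, 46] (size 4, min 25) -> median=20
Step 10: insert 4 -> lo=[1, 4, 4, 8, 17] (size 5, max 17) hi=[20, 25, 26, 29, 46] (size 5, min 20) -> median=18.5
Step 11: insert 43 -> lo=[1, 4, 4, 8, 17, 20] (size 6, max 20) hi=[25, 26, 29, 43, 46] (size 5, min 25) -> median=20
Step 12: insert 1 -> lo=[1, 1, 4, 4, 8, 17] (size 6, max 17) hi=[20, 25, 26, 29, 43, 46] (size 6, min 20) -> median=18.5

Answer: 20 22.5 20 18.5 17 12.5 17 18.5 20 18.5 20 18.5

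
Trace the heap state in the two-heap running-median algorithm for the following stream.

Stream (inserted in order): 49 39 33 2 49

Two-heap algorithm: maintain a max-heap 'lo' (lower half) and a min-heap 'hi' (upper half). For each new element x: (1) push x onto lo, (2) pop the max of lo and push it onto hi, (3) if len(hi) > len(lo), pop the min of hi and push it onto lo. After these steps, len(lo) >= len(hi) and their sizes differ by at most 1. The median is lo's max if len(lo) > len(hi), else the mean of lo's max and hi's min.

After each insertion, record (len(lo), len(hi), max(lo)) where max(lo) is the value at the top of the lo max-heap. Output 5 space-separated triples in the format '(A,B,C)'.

Step 1: insert 49 -> lo=[49] hi=[] -> (len(lo)=1, len(hi)=0, max(lo)=49)
Step 2: insert 39 -> lo=[39] hi=[49] -> (len(lo)=1, len(hi)=1, max(lo)=39)
Step 3: insert 33 -> lo=[33, 39] hi=[49] -> (len(lo)=2, len(hi)=1, max(lo)=39)
Step 4: insert 2 -> lo=[2, 33] hi=[39, 49] -> (len(lo)=2, len(hi)=2, max(lo)=33)
Step 5: insert 49 -> lo=[2, 33, 39] hi=[49, 49] -> (len(lo)=3, len(hi)=2, max(lo)=39)

Answer: (1,0,49) (1,1,39) (2,1,39) (2,2,33) (3,2,39)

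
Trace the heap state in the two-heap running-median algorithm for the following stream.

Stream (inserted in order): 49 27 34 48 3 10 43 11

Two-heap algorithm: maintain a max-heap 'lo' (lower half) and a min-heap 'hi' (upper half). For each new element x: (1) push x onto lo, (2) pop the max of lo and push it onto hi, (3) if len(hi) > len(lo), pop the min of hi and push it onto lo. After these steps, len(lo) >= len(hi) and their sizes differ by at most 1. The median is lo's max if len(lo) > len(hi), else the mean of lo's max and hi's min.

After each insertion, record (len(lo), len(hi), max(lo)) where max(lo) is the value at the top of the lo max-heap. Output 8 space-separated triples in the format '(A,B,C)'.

Answer: (1,0,49) (1,1,27) (2,1,34) (2,2,34) (3,2,34) (3,3,27) (4,3,34) (4,4,27)

Derivation:
Step 1: insert 49 -> lo=[49] hi=[] -> (len(lo)=1, len(hi)=0, max(lo)=49)
Step 2: insert 27 -> lo=[27] hi=[49] -> (len(lo)=1, len(hi)=1, max(lo)=27)
Step 3: insert 34 -> lo=[27, 34] hi=[49] -> (len(lo)=2, len(hi)=1, max(lo)=34)
Step 4: insert 48 -> lo=[27, 34] hi=[48, 49] -> (len(lo)=2, len(hi)=2, max(lo)=34)
Step 5: insert 3 -> lo=[3, 27, 34] hi=[48, 49] -> (len(lo)=3, len(hi)=2, max(lo)=34)
Step 6: insert 10 -> lo=[3, 10, 27] hi=[34, 48, 49] -> (len(lo)=3, len(hi)=3, max(lo)=27)
Step 7: insert 43 -> lo=[3, 10, 27, 34] hi=[43, 48, 49] -> (len(lo)=4, len(hi)=3, max(lo)=34)
Step 8: insert 11 -> lo=[3, 10, 11, 27] hi=[34, 43, 48, 49] -> (len(lo)=4, len(hi)=4, max(lo)=27)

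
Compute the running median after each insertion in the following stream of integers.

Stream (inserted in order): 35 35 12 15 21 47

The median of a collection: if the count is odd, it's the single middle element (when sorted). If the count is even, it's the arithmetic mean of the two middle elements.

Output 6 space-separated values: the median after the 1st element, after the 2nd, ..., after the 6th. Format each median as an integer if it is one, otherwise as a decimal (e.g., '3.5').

Step 1: insert 35 -> lo=[35] (size 1, max 35) hi=[] (size 0) -> median=35
Step 2: insert 35 -> lo=[35] (size 1, max 35) hi=[35] (size 1, min 35) -> median=35
Step 3: insert 12 -> lo=[12, 35] (size 2, max 35) hi=[35] (size 1, min 35) -> median=35
Step 4: insert 15 -> lo=[12, 15] (size 2, max 15) hi=[35, 35] (size 2, min 35) -> median=25
Step 5: insert 21 -> lo=[12, 15, 21] (size 3, max 21) hi=[35, 35] (size 2, min 35) -> median=21
Step 6: insert 47 -> lo=[12, 15, 21] (size 3, max 21) hi=[35, 35, 47] (size 3, min 35) -> median=28

Answer: 35 35 35 25 21 28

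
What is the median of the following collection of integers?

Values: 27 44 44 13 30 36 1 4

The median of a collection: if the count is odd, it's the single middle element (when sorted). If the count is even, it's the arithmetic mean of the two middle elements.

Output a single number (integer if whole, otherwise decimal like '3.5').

Step 1: insert 27 -> lo=[27] (size 1, max 27) hi=[] (size 0) -> median=27
Step 2: insert 44 -> lo=[27] (size 1, max 27) hi=[44] (size 1, min 44) -> median=35.5
Step 3: insert 44 -> lo=[27, 44] (size 2, max 44) hi=[44] (size 1, min 44) -> median=44
Step 4: insert 13 -> lo=[13, 27] (size 2, max 27) hi=[44, 44] (size 2, min 44) -> median=35.5
Step 5: insert 30 -> lo=[13, 27, 30] (size 3, max 30) hi=[44, 44] (size 2, min 44) -> median=30
Step 6: insert 36 -> lo=[13, 27, 30] (size 3, max 30) hi=[36, 44, 44] (size 3, min 36) -> median=33
Step 7: insert 1 -> lo=[1, 13, 27, 30] (size 4, max 30) hi=[36, 44, 44] (size 3, min 36) -> median=30
Step 8: insert 4 -> lo=[1, 4, 13, 27] (size 4, max 27) hi=[30, 36, 44, 44] (size 4, min 30) -> median=28.5

Answer: 28.5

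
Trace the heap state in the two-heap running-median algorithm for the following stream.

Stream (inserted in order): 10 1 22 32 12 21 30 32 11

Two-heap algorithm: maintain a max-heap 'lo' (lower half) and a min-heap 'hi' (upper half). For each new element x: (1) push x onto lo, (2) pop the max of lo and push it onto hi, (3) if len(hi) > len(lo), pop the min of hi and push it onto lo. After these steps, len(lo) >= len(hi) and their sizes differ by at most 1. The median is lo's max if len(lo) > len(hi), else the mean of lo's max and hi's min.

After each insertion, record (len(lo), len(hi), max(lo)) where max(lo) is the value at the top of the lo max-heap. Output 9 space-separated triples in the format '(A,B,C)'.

Step 1: insert 10 -> lo=[10] hi=[] -> (len(lo)=1, len(hi)=0, max(lo)=10)
Step 2: insert 1 -> lo=[1] hi=[10] -> (len(lo)=1, len(hi)=1, max(lo)=1)
Step 3: insert 22 -> lo=[1, 10] hi=[22] -> (len(lo)=2, len(hi)=1, max(lo)=10)
Step 4: insert 32 -> lo=[1, 10] hi=[22, 32] -> (len(lo)=2, len(hi)=2, max(lo)=10)
Step 5: insert 12 -> lo=[1, 10, 12] hi=[22, 32] -> (len(lo)=3, len(hi)=2, max(lo)=12)
Step 6: insert 21 -> lo=[1, 10, 12] hi=[21, 22, 32] -> (len(lo)=3, len(hi)=3, max(lo)=12)
Step 7: insert 30 -> lo=[1, 10, 12, 21] hi=[22, 30, 32] -> (len(lo)=4, len(hi)=3, max(lo)=21)
Step 8: insert 32 -> lo=[1, 10, 12, 21] hi=[22, 30, 32, 32] -> (len(lo)=4, len(hi)=4, max(lo)=21)
Step 9: insert 11 -> lo=[1, 10, 11, 12, 21] hi=[22, 30, 32, 32] -> (len(lo)=5, len(hi)=4, max(lo)=21)

Answer: (1,0,10) (1,1,1) (2,1,10) (2,2,10) (3,2,12) (3,3,12) (4,3,21) (4,4,21) (5,4,21)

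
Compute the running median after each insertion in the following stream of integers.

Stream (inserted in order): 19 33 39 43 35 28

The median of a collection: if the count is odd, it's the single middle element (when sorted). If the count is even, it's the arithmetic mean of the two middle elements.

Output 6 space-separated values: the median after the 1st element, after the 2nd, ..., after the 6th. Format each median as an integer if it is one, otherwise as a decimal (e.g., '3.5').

Step 1: insert 19 -> lo=[19] (size 1, max 19) hi=[] (size 0) -> median=19
Step 2: insert 33 -> lo=[19] (size 1, max 19) hi=[33] (size 1, min 33) -> median=26
Step 3: insert 39 -> lo=[19, 33] (size 2, max 33) hi=[39] (size 1, min 39) -> median=33
Step 4: insert 43 -> lo=[19, 33] (size 2, max 33) hi=[39, 43] (size 2, min 39) -> median=36
Step 5: insert 35 -> lo=[19, 33, 35] (size 3, max 35) hi=[39, 43] (size 2, min 39) -> median=35
Step 6: insert 28 -> lo=[19, 28, 33] (size 3, max 33) hi=[35, 39, 43] (size 3, min 35) -> median=34

Answer: 19 26 33 36 35 34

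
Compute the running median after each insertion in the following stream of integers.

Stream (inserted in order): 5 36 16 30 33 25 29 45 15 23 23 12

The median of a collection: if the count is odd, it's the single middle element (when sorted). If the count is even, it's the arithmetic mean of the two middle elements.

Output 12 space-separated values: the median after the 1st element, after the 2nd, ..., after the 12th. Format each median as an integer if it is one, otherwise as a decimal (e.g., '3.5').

Step 1: insert 5 -> lo=[5] (size 1, max 5) hi=[] (size 0) -> median=5
Step 2: insert 36 -> lo=[5] (size 1, max 5) hi=[36] (size 1, min 36) -> median=20.5
Step 3: insert 16 -> lo=[5, 16] (size 2, max 16) hi=[36] (size 1, min 36) -> median=16
Step 4: insert 30 -> lo=[5, 16] (size 2, max 16) hi=[30, 36] (size 2, min 30) -> median=23
Step 5: insert 33 -> lo=[5, 16, 30] (size 3, max 30) hi=[33, 36] (size 2, min 33) -> median=30
Step 6: insert 25 -> lo=[5, 16, 25] (size 3, max 25) hi=[30, 33, 36] (size 3, min 30) -> median=27.5
Step 7: insert 29 -> lo=[5, 16, 25, 29] (size 4, max 29) hi=[30, 33, 36] (size 3, min 30) -> median=29
Step 8: insert 45 -> lo=[5, 16, 25, 29] (size 4, max 29) hi=[30, 33, 36, 45] (size 4, min 30) -> median=29.5
Step 9: insert 15 -> lo=[5, 15, 16, 25, 29] (size 5, max 29) hi=[30, 33, 36, 45] (size 4, min 30) -> median=29
Step 10: insert 23 -> lo=[5, 15, 16, 23, 25] (size 5, max 25) hi=[29, 30, 33, 36, 45] (size 5, min 29) -> median=27
Step 11: insert 23 -> lo=[5, 15, 16, 23, 23, 25] (size 6, max 25) hi=[29, 30, 33, 36, 45] (size 5, min 29) -> median=25
Step 12: insert 12 -> lo=[5, 12, 15, 16, 23, 23] (size 6, max 23) hi=[25, 29, 30, 33, 36, 45] (size 6, min 25) -> median=24

Answer: 5 20.5 16 23 30 27.5 29 29.5 29 27 25 24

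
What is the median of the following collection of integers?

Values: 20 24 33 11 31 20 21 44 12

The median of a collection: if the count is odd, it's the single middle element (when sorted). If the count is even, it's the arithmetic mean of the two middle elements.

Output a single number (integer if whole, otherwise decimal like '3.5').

Step 1: insert 20 -> lo=[20] (size 1, max 20) hi=[] (size 0) -> median=20
Step 2: insert 24 -> lo=[20] (size 1, max 20) hi=[24] (size 1, min 24) -> median=22
Step 3: insert 33 -> lo=[20, 24] (size 2, max 24) hi=[33] (size 1, min 33) -> median=24
Step 4: insert 11 -> lo=[11, 20] (size 2, max 20) hi=[24, 33] (size 2, min 24) -> median=22
Step 5: insert 31 -> lo=[11, 20, 24] (size 3, max 24) hi=[31, 33] (size 2, min 31) -> median=24
Step 6: insert 20 -> lo=[11, 20, 20] (size 3, max 20) hi=[24, 31, 33] (size 3, min 24) -> median=22
Step 7: insert 21 -> lo=[11, 20, 20, 21] (size 4, max 21) hi=[24, 31, 33] (size 3, min 24) -> median=21
Step 8: insert 44 -> lo=[11, 20, 20, 21] (size 4, max 21) hi=[24, 31, 33, 44] (size 4, min 24) -> median=22.5
Step 9: insert 12 -> lo=[11, 12, 20, 20, 21] (size 5, max 21) hi=[24, 31, 33, 44] (size 4, min 24) -> median=21

Answer: 21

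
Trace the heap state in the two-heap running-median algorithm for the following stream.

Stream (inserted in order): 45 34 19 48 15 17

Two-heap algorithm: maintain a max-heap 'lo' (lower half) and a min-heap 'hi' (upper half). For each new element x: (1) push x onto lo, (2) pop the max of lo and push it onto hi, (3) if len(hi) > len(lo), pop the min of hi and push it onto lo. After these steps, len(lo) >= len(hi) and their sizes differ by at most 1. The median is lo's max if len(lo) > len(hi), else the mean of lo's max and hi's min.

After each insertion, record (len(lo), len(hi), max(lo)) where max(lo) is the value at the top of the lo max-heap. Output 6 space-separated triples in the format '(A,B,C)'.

Step 1: insert 45 -> lo=[45] hi=[] -> (len(lo)=1, len(hi)=0, max(lo)=45)
Step 2: insert 34 -> lo=[34] hi=[45] -> (len(lo)=1, len(hi)=1, max(lo)=34)
Step 3: insert 19 -> lo=[19, 34] hi=[45] -> (len(lo)=2, len(hi)=1, max(lo)=34)
Step 4: insert 48 -> lo=[19, 34] hi=[45, 48] -> (len(lo)=2, len(hi)=2, max(lo)=34)
Step 5: insert 15 -> lo=[15, 19, 34] hi=[45, 48] -> (len(lo)=3, len(hi)=2, max(lo)=34)
Step 6: insert 17 -> lo=[15, 17, 19] hi=[34, 45, 48] -> (len(lo)=3, len(hi)=3, max(lo)=19)

Answer: (1,0,45) (1,1,34) (2,1,34) (2,2,34) (3,2,34) (3,3,19)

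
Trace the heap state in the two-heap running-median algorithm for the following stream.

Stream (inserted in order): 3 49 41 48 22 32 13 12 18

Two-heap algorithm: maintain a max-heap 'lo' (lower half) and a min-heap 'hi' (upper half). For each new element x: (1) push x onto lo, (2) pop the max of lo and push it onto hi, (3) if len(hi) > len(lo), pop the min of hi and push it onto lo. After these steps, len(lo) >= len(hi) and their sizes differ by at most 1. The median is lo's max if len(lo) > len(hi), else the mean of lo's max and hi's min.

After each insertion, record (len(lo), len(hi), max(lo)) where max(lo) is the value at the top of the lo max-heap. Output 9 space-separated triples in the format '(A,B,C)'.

Step 1: insert 3 -> lo=[3] hi=[] -> (len(lo)=1, len(hi)=0, max(lo)=3)
Step 2: insert 49 -> lo=[3] hi=[49] -> (len(lo)=1, len(hi)=1, max(lo)=3)
Step 3: insert 41 -> lo=[3, 41] hi=[49] -> (len(lo)=2, len(hi)=1, max(lo)=41)
Step 4: insert 48 -> lo=[3, 41] hi=[48, 49] -> (len(lo)=2, len(hi)=2, max(lo)=41)
Step 5: insert 22 -> lo=[3, 22, 41] hi=[48, 49] -> (len(lo)=3, len(hi)=2, max(lo)=41)
Step 6: insert 32 -> lo=[3, 22, 32] hi=[41, 48, 49] -> (len(lo)=3, len(hi)=3, max(lo)=32)
Step 7: insert 13 -> lo=[3, 13, 22, 32] hi=[41, 48, 49] -> (len(lo)=4, len(hi)=3, max(lo)=32)
Step 8: insert 12 -> lo=[3, 12, 13, 22] hi=[32, 41, 48, 49] -> (len(lo)=4, len(hi)=4, max(lo)=22)
Step 9: insert 18 -> lo=[3, 12, 13, 18, 22] hi=[32, 41, 48, 49] -> (len(lo)=5, len(hi)=4, max(lo)=22)

Answer: (1,0,3) (1,1,3) (2,1,41) (2,2,41) (3,2,41) (3,3,32) (4,3,32) (4,4,22) (5,4,22)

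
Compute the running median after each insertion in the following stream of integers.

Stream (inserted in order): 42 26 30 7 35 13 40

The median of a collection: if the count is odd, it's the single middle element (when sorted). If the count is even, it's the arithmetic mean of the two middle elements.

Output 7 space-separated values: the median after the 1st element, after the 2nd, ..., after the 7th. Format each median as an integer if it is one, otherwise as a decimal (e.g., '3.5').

Answer: 42 34 30 28 30 28 30

Derivation:
Step 1: insert 42 -> lo=[42] (size 1, max 42) hi=[] (size 0) -> median=42
Step 2: insert 26 -> lo=[26] (size 1, max 26) hi=[42] (size 1, min 42) -> median=34
Step 3: insert 30 -> lo=[26, 30] (size 2, max 30) hi=[42] (size 1, min 42) -> median=30
Step 4: insert 7 -> lo=[7, 26] (size 2, max 26) hi=[30, 42] (size 2, min 30) -> median=28
Step 5: insert 35 -> lo=[7, 26, 30] (size 3, max 30) hi=[35, 42] (size 2, min 35) -> median=30
Step 6: insert 13 -> lo=[7, 13, 26] (size 3, max 26) hi=[30, 35, 42] (size 3, min 30) -> median=28
Step 7: insert 40 -> lo=[7, 13, 26, 30] (size 4, max 30) hi=[35, 40, 42] (size 3, min 35) -> median=30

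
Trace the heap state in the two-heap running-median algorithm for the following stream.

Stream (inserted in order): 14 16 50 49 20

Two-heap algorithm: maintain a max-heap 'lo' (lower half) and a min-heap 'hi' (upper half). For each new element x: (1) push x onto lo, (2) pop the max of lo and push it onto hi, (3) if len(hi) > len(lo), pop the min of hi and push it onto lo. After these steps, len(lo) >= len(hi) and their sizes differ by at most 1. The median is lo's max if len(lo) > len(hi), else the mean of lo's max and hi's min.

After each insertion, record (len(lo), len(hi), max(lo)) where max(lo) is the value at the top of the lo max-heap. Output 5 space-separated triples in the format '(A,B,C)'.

Answer: (1,0,14) (1,1,14) (2,1,16) (2,2,16) (3,2,20)

Derivation:
Step 1: insert 14 -> lo=[14] hi=[] -> (len(lo)=1, len(hi)=0, max(lo)=14)
Step 2: insert 16 -> lo=[14] hi=[16] -> (len(lo)=1, len(hi)=1, max(lo)=14)
Step 3: insert 50 -> lo=[14, 16] hi=[50] -> (len(lo)=2, len(hi)=1, max(lo)=16)
Step 4: insert 49 -> lo=[14, 16] hi=[49, 50] -> (len(lo)=2, len(hi)=2, max(lo)=16)
Step 5: insert 20 -> lo=[14, 16, 20] hi=[49, 50] -> (len(lo)=3, len(hi)=2, max(lo)=20)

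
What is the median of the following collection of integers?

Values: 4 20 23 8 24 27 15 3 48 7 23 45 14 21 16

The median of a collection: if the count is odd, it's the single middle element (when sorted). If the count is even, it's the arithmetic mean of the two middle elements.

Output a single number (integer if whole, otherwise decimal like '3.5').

Answer: 20

Derivation:
Step 1: insert 4 -> lo=[4] (size 1, max 4) hi=[] (size 0) -> median=4
Step 2: insert 20 -> lo=[4] (size 1, max 4) hi=[20] (size 1, min 20) -> median=12
Step 3: insert 23 -> lo=[4, 20] (size 2, max 20) hi=[23] (size 1, min 23) -> median=20
Step 4: insert 8 -> lo=[4, 8] (size 2, max 8) hi=[20, 23] (size 2, min 20) -> median=14
Step 5: insert 24 -> lo=[4, 8, 20] (size 3, max 20) hi=[23, 24] (size 2, min 23) -> median=20
Step 6: insert 27 -> lo=[4, 8, 20] (size 3, max 20) hi=[23, 24, 27] (size 3, min 23) -> median=21.5
Step 7: insert 15 -> lo=[4, 8, 15, 20] (size 4, max 20) hi=[23, 24, 27] (size 3, min 23) -> median=20
Step 8: insert 3 -> lo=[3, 4, 8, 15] (size 4, max 15) hi=[20, 23, 24, 27] (size 4, min 20) -> median=17.5
Step 9: insert 48 -> lo=[3, 4, 8, 15, 20] (size 5, max 20) hi=[23, 24, 27, 48] (size 4, min 23) -> median=20
Step 10: insert 7 -> lo=[3, 4, 7, 8, 15] (size 5, max 15) hi=[20, 23, 24, 27, 48] (size 5, min 20) -> median=17.5
Step 11: insert 23 -> lo=[3, 4, 7, 8, 15, 20] (size 6, max 20) hi=[23, 23, 24, 27, 48] (size 5, min 23) -> median=20
Step 12: insert 45 -> lo=[3, 4, 7, 8, 15, 20] (size 6, max 20) hi=[23, 23, 24, 27, 45, 48] (size 6, min 23) -> median=21.5
Step 13: insert 14 -> lo=[3, 4, 7, 8, 14, 15, 20] (size 7, max 20) hi=[23, 23, 24, 27, 45, 48] (size 6, min 23) -> median=20
Step 14: insert 21 -> lo=[3, 4, 7, 8, 14, 15, 20] (size 7, max 20) hi=[21, 23, 23, 24, 27, 45, 48] (size 7, min 21) -> median=20.5
Step 15: insert 16 -> lo=[3, 4, 7, 8, 14, 15, 16, 20] (size 8, max 20) hi=[21, 23, 23, 24, 27, 45, 48] (size 7, min 21) -> median=20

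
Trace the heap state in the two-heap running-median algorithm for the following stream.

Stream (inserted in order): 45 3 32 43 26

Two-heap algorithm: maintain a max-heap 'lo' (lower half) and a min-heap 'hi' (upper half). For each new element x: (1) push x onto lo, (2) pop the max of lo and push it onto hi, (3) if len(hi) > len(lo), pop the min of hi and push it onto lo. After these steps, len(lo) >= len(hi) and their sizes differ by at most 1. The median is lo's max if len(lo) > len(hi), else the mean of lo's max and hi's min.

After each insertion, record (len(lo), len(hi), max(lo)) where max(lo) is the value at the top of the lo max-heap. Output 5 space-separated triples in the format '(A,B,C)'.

Answer: (1,0,45) (1,1,3) (2,1,32) (2,2,32) (3,2,32)

Derivation:
Step 1: insert 45 -> lo=[45] hi=[] -> (len(lo)=1, len(hi)=0, max(lo)=45)
Step 2: insert 3 -> lo=[3] hi=[45] -> (len(lo)=1, len(hi)=1, max(lo)=3)
Step 3: insert 32 -> lo=[3, 32] hi=[45] -> (len(lo)=2, len(hi)=1, max(lo)=32)
Step 4: insert 43 -> lo=[3, 32] hi=[43, 45] -> (len(lo)=2, len(hi)=2, max(lo)=32)
Step 5: insert 26 -> lo=[3, 26, 32] hi=[43, 45] -> (len(lo)=3, len(hi)=2, max(lo)=32)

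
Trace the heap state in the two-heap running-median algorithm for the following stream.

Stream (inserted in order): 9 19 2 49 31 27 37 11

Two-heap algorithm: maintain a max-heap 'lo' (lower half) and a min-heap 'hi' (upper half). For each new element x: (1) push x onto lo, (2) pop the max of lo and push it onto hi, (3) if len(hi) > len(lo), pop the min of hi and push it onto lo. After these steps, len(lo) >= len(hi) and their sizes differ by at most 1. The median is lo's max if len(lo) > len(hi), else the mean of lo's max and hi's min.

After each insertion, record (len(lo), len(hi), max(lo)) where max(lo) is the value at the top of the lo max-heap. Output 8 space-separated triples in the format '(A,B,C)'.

Step 1: insert 9 -> lo=[9] hi=[] -> (len(lo)=1, len(hi)=0, max(lo)=9)
Step 2: insert 19 -> lo=[9] hi=[19] -> (len(lo)=1, len(hi)=1, max(lo)=9)
Step 3: insert 2 -> lo=[2, 9] hi=[19] -> (len(lo)=2, len(hi)=1, max(lo)=9)
Step 4: insert 49 -> lo=[2, 9] hi=[19, 49] -> (len(lo)=2, len(hi)=2, max(lo)=9)
Step 5: insert 31 -> lo=[2, 9, 19] hi=[31, 49] -> (len(lo)=3, len(hi)=2, max(lo)=19)
Step 6: insert 27 -> lo=[2, 9, 19] hi=[27, 31, 49] -> (len(lo)=3, len(hi)=3, max(lo)=19)
Step 7: insert 37 -> lo=[2, 9, 19, 27] hi=[31, 37, 49] -> (len(lo)=4, len(hi)=3, max(lo)=27)
Step 8: insert 11 -> lo=[2, 9, 11, 19] hi=[27, 31, 37, 49] -> (len(lo)=4, len(hi)=4, max(lo)=19)

Answer: (1,0,9) (1,1,9) (2,1,9) (2,2,9) (3,2,19) (3,3,19) (4,3,27) (4,4,19)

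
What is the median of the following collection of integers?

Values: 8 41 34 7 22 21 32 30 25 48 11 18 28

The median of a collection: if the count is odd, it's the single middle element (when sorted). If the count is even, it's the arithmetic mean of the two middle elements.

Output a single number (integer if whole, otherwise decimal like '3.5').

Answer: 25

Derivation:
Step 1: insert 8 -> lo=[8] (size 1, max 8) hi=[] (size 0) -> median=8
Step 2: insert 41 -> lo=[8] (size 1, max 8) hi=[41] (size 1, min 41) -> median=24.5
Step 3: insert 34 -> lo=[8, 34] (size 2, max 34) hi=[41] (size 1, min 41) -> median=34
Step 4: insert 7 -> lo=[7, 8] (size 2, max 8) hi=[34, 41] (size 2, min 34) -> median=21
Step 5: insert 22 -> lo=[7, 8, 22] (size 3, max 22) hi=[34, 41] (size 2, min 34) -> median=22
Step 6: insert 21 -> lo=[7, 8, 21] (size 3, max 21) hi=[22, 34, 41] (size 3, min 22) -> median=21.5
Step 7: insert 32 -> lo=[7, 8, 21, 22] (size 4, max 22) hi=[32, 34, 41] (size 3, min 32) -> median=22
Step 8: insert 30 -> lo=[7, 8, 21, 22] (size 4, max 22) hi=[30, 32, 34, 41] (size 4, min 30) -> median=26
Step 9: insert 25 -> lo=[7, 8, 21, 22, 25] (size 5, max 25) hi=[30, 32, 34, 41] (size 4, min 30) -> median=25
Step 10: insert 48 -> lo=[7, 8, 21, 22, 25] (size 5, max 25) hi=[30, 32, 34, 41, 48] (size 5, min 30) -> median=27.5
Step 11: insert 11 -> lo=[7, 8, 11, 21, 22, 25] (size 6, max 25) hi=[30, 32, 34, 41, 48] (size 5, min 30) -> median=25
Step 12: insert 18 -> lo=[7, 8, 11, 18, 21, 22] (size 6, max 22) hi=[25, 30, 32, 34, 41, 48] (size 6, min 25) -> median=23.5
Step 13: insert 28 -> lo=[7, 8, 11, 18, 21, 22, 25] (size 7, max 25) hi=[28, 30, 32, 34, 41, 48] (size 6, min 28) -> median=25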